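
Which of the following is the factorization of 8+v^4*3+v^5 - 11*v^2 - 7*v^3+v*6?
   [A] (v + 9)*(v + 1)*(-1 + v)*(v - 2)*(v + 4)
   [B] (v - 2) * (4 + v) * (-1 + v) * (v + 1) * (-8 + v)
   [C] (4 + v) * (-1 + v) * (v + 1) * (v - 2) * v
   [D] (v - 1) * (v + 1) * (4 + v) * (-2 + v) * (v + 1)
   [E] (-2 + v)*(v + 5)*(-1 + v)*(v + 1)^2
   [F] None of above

We need to factor 8+v^4*3+v^5 - 11*v^2 - 7*v^3+v*6.
The factored form is (v - 1) * (v + 1) * (4 + v) * (-2 + v) * (v + 1).
D) (v - 1) * (v + 1) * (4 + v) * (-2 + v) * (v + 1)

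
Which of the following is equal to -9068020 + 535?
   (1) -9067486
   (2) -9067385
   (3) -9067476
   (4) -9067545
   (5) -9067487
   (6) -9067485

-9068020 + 535 = -9067485
6) -9067485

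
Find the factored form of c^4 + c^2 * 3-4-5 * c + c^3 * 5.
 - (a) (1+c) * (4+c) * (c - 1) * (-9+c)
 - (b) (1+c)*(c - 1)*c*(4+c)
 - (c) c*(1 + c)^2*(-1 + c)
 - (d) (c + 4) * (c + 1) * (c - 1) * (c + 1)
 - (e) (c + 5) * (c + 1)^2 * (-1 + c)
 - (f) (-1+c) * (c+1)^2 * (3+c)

We need to factor c^4 + c^2 * 3-4-5 * c + c^3 * 5.
The factored form is (c + 4) * (c + 1) * (c - 1) * (c + 1).
d) (c + 4) * (c + 1) * (c - 1) * (c + 1)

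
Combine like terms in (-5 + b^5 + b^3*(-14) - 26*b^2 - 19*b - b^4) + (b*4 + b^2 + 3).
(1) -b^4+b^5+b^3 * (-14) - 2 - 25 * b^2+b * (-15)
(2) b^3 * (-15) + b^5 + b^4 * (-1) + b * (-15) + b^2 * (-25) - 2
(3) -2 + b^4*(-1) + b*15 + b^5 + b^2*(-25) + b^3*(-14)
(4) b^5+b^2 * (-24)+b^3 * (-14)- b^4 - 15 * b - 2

Adding the polynomials and combining like terms:
(-5 + b^5 + b^3*(-14) - 26*b^2 - 19*b - b^4) + (b*4 + b^2 + 3)
= -b^4+b^5+b^3 * (-14) - 2 - 25 * b^2+b * (-15)
1) -b^4+b^5+b^3 * (-14) - 2 - 25 * b^2+b * (-15)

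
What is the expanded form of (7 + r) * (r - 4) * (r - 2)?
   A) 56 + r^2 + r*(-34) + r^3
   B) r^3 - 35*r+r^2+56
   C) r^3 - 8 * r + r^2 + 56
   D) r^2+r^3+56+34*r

Expanding (7 + r) * (r - 4) * (r - 2):
= 56 + r^2 + r*(-34) + r^3
A) 56 + r^2 + r*(-34) + r^3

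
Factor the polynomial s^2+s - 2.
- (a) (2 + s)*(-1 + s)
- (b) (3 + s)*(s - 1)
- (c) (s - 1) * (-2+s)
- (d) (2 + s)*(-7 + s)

We need to factor s^2+s - 2.
The factored form is (2 + s)*(-1 + s).
a) (2 + s)*(-1 + s)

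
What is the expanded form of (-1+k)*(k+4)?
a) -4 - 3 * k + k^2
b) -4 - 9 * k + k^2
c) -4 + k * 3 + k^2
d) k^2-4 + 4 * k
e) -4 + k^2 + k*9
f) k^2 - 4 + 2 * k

Expanding (-1+k)*(k+4):
= -4 + k * 3 + k^2
c) -4 + k * 3 + k^2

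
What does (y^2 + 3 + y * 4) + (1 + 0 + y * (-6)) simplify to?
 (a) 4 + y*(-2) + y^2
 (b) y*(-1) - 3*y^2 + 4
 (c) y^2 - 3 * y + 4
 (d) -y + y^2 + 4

Adding the polynomials and combining like terms:
(y^2 + 3 + y*4) + (1 + 0 + y*(-6))
= 4 + y*(-2) + y^2
a) 4 + y*(-2) + y^2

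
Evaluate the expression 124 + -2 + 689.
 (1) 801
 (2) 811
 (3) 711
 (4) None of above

First: 124 + -2 = 122
Then: 122 + 689 = 811
2) 811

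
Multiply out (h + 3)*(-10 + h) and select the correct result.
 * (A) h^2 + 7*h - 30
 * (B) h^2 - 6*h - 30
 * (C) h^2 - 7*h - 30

Expanding (h + 3)*(-10 + h):
= h^2 - 7*h - 30
C) h^2 - 7*h - 30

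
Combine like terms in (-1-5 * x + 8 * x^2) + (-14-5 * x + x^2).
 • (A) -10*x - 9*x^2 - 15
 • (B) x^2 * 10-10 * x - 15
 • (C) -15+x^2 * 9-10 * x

Adding the polynomials and combining like terms:
(-1 - 5*x + 8*x^2) + (-14 - 5*x + x^2)
= -15+x^2 * 9-10 * x
C) -15+x^2 * 9-10 * x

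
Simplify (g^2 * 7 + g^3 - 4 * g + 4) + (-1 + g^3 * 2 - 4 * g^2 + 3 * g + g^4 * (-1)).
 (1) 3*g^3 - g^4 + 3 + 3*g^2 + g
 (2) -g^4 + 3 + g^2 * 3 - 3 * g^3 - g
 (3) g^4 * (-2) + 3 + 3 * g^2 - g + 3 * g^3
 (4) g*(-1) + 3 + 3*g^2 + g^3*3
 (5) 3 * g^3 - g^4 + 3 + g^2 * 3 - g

Adding the polynomials and combining like terms:
(g^2*7 + g^3 - 4*g + 4) + (-1 + g^3*2 - 4*g^2 + 3*g + g^4*(-1))
= 3 * g^3 - g^4 + 3 + g^2 * 3 - g
5) 3 * g^3 - g^4 + 3 + g^2 * 3 - g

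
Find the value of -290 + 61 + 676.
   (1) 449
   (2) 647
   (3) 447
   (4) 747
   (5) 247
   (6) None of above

First: -290 + 61 = -229
Then: -229 + 676 = 447
3) 447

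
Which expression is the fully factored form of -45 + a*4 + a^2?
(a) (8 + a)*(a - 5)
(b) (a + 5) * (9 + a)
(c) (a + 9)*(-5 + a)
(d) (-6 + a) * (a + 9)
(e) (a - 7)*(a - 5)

We need to factor -45 + a*4 + a^2.
The factored form is (a + 9)*(-5 + a).
c) (a + 9)*(-5 + a)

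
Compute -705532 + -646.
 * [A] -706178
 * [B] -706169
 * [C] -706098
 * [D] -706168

-705532 + -646 = -706178
A) -706178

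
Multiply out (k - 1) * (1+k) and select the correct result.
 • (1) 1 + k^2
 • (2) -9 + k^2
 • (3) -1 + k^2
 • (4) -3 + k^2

Expanding (k - 1) * (1+k):
= -1 + k^2
3) -1 + k^2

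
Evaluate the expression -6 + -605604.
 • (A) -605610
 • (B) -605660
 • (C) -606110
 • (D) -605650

-6 + -605604 = -605610
A) -605610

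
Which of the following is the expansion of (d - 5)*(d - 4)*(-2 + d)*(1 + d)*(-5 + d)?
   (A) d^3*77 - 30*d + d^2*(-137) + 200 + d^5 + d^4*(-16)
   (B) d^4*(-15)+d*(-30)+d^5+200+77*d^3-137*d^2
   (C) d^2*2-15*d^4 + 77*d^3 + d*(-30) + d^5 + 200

Expanding (d - 5)*(d - 4)*(-2 + d)*(1 + d)*(-5 + d):
= d^4*(-15)+d*(-30)+d^5+200+77*d^3-137*d^2
B) d^4*(-15)+d*(-30)+d^5+200+77*d^3-137*d^2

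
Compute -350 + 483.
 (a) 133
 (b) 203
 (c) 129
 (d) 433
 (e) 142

-350 + 483 = 133
a) 133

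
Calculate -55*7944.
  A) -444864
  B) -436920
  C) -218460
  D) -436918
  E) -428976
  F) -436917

-55 * 7944 = -436920
B) -436920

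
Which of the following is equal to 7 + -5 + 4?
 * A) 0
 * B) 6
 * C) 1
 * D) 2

First: 7 + -5 = 2
Then: 2 + 4 = 6
B) 6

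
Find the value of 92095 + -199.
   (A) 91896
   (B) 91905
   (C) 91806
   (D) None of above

92095 + -199 = 91896
A) 91896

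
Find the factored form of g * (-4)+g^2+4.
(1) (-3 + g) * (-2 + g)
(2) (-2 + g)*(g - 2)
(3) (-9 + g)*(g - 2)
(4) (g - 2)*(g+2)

We need to factor g * (-4)+g^2+4.
The factored form is (-2 + g)*(g - 2).
2) (-2 + g)*(g - 2)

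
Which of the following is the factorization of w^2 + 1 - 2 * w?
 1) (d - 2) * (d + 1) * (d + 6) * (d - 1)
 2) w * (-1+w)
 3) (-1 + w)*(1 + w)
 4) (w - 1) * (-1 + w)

We need to factor w^2 + 1 - 2 * w.
The factored form is (w - 1) * (-1 + w).
4) (w - 1) * (-1 + w)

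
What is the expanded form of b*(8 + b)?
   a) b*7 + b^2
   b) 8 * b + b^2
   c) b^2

Expanding b*(8 + b):
= 8 * b + b^2
b) 8 * b + b^2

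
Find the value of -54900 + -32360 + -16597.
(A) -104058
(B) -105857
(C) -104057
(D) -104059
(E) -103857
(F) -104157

First: -54900 + -32360 = -87260
Then: -87260 + -16597 = -103857
E) -103857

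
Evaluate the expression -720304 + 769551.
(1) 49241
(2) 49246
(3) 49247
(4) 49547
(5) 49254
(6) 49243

-720304 + 769551 = 49247
3) 49247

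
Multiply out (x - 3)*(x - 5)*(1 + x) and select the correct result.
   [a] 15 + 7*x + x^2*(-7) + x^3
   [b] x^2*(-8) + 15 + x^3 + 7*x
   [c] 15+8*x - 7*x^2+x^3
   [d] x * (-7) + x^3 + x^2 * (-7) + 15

Expanding (x - 3)*(x - 5)*(1 + x):
= 15 + 7*x + x^2*(-7) + x^3
a) 15 + 7*x + x^2*(-7) + x^3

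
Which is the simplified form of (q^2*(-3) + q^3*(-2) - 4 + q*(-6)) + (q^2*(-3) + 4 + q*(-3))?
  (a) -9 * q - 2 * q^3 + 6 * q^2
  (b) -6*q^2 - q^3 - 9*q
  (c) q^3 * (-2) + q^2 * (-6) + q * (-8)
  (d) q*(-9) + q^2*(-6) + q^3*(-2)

Adding the polynomials and combining like terms:
(q^2*(-3) + q^3*(-2) - 4 + q*(-6)) + (q^2*(-3) + 4 + q*(-3))
= q*(-9) + q^2*(-6) + q^3*(-2)
d) q*(-9) + q^2*(-6) + q^3*(-2)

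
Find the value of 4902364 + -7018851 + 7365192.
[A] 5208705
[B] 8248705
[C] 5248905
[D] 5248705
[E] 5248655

First: 4902364 + -7018851 = -2116487
Then: -2116487 + 7365192 = 5248705
D) 5248705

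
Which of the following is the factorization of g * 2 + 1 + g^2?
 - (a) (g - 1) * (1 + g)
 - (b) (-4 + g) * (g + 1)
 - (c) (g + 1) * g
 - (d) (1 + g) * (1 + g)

We need to factor g * 2 + 1 + g^2.
The factored form is (1 + g) * (1 + g).
d) (1 + g) * (1 + g)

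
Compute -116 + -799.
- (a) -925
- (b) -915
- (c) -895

-116 + -799 = -915
b) -915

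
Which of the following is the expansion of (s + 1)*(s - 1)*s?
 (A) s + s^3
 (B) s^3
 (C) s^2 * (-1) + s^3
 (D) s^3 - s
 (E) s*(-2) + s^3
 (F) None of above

Expanding (s + 1)*(s - 1)*s:
= s^3 - s
D) s^3 - s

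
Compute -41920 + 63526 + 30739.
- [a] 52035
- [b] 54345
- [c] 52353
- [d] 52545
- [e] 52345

First: -41920 + 63526 = 21606
Then: 21606 + 30739 = 52345
e) 52345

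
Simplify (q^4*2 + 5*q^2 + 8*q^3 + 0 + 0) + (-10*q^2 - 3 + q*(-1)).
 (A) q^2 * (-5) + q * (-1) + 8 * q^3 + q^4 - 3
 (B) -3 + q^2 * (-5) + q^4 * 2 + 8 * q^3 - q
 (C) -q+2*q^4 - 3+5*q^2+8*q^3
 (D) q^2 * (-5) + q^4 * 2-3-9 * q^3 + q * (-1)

Adding the polynomials and combining like terms:
(q^4*2 + 5*q^2 + 8*q^3 + 0 + 0) + (-10*q^2 - 3 + q*(-1))
= -3 + q^2 * (-5) + q^4 * 2 + 8 * q^3 - q
B) -3 + q^2 * (-5) + q^4 * 2 + 8 * q^3 - q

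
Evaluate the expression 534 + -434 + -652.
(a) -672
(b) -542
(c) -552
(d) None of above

First: 534 + -434 = 100
Then: 100 + -652 = -552
c) -552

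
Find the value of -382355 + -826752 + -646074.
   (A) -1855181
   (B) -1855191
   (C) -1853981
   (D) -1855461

First: -382355 + -826752 = -1209107
Then: -1209107 + -646074 = -1855181
A) -1855181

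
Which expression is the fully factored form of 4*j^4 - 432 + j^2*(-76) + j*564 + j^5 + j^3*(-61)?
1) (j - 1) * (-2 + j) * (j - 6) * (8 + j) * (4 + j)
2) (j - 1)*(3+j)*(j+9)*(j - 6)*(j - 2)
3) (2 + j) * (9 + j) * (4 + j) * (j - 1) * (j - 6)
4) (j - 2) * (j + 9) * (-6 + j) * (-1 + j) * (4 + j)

We need to factor 4*j^4 - 432 + j^2*(-76) + j*564 + j^5 + j^3*(-61).
The factored form is (j - 2) * (j + 9) * (-6 + j) * (-1 + j) * (4 + j).
4) (j - 2) * (j + 9) * (-6 + j) * (-1 + j) * (4 + j)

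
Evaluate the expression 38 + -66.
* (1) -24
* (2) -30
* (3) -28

38 + -66 = -28
3) -28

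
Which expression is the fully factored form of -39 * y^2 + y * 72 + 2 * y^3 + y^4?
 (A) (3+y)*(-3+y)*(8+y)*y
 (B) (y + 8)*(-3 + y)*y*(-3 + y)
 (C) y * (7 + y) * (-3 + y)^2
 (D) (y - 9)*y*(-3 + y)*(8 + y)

We need to factor -39 * y^2 + y * 72 + 2 * y^3 + y^4.
The factored form is (y + 8)*(-3 + y)*y*(-3 + y).
B) (y + 8)*(-3 + y)*y*(-3 + y)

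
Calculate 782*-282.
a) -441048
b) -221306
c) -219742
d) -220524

782 * -282 = -220524
d) -220524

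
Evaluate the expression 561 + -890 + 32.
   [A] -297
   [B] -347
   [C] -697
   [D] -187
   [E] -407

First: 561 + -890 = -329
Then: -329 + 32 = -297
A) -297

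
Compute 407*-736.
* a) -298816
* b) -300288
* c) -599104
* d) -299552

407 * -736 = -299552
d) -299552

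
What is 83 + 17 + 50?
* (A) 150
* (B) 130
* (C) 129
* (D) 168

First: 83 + 17 = 100
Then: 100 + 50 = 150
A) 150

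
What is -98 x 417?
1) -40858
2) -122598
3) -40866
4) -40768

-98 * 417 = -40866
3) -40866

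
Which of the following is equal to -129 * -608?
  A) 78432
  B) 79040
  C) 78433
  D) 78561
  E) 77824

-129 * -608 = 78432
A) 78432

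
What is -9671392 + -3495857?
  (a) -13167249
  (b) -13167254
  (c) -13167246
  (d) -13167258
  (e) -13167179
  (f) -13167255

-9671392 + -3495857 = -13167249
a) -13167249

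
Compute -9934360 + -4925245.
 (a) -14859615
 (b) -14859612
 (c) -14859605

-9934360 + -4925245 = -14859605
c) -14859605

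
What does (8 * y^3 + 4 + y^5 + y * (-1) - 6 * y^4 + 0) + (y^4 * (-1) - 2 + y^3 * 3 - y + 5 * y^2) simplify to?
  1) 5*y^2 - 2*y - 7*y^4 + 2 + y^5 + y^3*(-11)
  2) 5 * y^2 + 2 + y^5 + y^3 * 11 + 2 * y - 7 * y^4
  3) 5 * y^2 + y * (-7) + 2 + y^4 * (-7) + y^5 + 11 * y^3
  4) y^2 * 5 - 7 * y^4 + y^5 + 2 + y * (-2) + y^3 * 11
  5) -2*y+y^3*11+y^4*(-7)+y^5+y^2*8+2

Adding the polynomials and combining like terms:
(8*y^3 + 4 + y^5 + y*(-1) - 6*y^4 + 0) + (y^4*(-1) - 2 + y^3*3 - y + 5*y^2)
= y^2 * 5 - 7 * y^4 + y^5 + 2 + y * (-2) + y^3 * 11
4) y^2 * 5 - 7 * y^4 + y^5 + 2 + y * (-2) + y^3 * 11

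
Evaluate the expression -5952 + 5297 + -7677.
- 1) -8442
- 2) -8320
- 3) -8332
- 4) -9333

First: -5952 + 5297 = -655
Then: -655 + -7677 = -8332
3) -8332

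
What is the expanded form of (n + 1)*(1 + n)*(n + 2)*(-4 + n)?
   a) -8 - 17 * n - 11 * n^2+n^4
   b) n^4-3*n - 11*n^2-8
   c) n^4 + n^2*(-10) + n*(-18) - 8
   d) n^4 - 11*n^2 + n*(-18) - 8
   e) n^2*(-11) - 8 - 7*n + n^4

Expanding (n + 1)*(1 + n)*(n + 2)*(-4 + n):
= n^4 - 11*n^2 + n*(-18) - 8
d) n^4 - 11*n^2 + n*(-18) - 8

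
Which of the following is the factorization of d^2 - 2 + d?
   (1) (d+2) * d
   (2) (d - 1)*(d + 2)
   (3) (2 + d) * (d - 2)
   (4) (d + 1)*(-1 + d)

We need to factor d^2 - 2 + d.
The factored form is (d - 1)*(d + 2).
2) (d - 1)*(d + 2)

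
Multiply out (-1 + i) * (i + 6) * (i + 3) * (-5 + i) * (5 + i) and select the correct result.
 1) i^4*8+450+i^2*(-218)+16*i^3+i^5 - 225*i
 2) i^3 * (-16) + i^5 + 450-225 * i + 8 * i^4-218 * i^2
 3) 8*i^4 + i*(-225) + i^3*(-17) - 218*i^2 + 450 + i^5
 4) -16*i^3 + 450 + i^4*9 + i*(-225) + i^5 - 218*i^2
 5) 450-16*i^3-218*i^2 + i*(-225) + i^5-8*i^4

Expanding (-1 + i) * (i + 6) * (i + 3) * (-5 + i) * (5 + i):
= i^3 * (-16) + i^5 + 450-225 * i + 8 * i^4-218 * i^2
2) i^3 * (-16) + i^5 + 450-225 * i + 8 * i^4-218 * i^2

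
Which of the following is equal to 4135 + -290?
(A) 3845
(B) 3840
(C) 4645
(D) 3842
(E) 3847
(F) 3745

4135 + -290 = 3845
A) 3845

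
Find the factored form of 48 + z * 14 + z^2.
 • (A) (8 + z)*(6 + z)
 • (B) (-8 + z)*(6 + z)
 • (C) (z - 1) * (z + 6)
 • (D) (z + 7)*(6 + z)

We need to factor 48 + z * 14 + z^2.
The factored form is (8 + z)*(6 + z).
A) (8 + z)*(6 + z)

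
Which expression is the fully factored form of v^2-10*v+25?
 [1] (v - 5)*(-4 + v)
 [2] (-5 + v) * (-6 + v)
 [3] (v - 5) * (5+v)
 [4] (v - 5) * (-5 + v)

We need to factor v^2-10*v+25.
The factored form is (v - 5) * (-5 + v).
4) (v - 5) * (-5 + v)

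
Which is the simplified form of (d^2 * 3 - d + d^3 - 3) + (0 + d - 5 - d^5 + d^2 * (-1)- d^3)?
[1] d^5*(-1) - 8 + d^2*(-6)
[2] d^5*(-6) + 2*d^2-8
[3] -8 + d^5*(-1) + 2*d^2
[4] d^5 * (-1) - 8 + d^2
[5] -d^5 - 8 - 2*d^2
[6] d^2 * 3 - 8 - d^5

Adding the polynomials and combining like terms:
(d^2*3 - d + d^3 - 3) + (0 + d - 5 - d^5 + d^2*(-1) - d^3)
= -8 + d^5*(-1) + 2*d^2
3) -8 + d^5*(-1) + 2*d^2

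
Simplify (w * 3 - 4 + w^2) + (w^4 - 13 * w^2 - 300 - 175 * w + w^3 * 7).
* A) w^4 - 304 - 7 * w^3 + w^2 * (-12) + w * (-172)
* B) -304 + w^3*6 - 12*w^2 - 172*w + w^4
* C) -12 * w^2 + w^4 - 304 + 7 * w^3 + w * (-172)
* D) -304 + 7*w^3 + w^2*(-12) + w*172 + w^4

Adding the polynomials and combining like terms:
(w*3 - 4 + w^2) + (w^4 - 13*w^2 - 300 - 175*w + w^3*7)
= -12 * w^2 + w^4 - 304 + 7 * w^3 + w * (-172)
C) -12 * w^2 + w^4 - 304 + 7 * w^3 + w * (-172)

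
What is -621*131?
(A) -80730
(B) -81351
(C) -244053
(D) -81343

-621 * 131 = -81351
B) -81351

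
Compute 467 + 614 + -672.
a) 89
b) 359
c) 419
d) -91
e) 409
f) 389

First: 467 + 614 = 1081
Then: 1081 + -672 = 409
e) 409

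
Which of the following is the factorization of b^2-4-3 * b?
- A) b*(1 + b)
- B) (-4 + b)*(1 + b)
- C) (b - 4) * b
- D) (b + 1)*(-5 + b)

We need to factor b^2-4-3 * b.
The factored form is (-4 + b)*(1 + b).
B) (-4 + b)*(1 + b)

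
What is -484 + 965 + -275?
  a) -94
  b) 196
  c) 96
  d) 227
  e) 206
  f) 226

First: -484 + 965 = 481
Then: 481 + -275 = 206
e) 206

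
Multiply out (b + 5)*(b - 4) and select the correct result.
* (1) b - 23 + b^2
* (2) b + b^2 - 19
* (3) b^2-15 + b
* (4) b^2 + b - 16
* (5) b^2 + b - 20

Expanding (b + 5)*(b - 4):
= b^2 + b - 20
5) b^2 + b - 20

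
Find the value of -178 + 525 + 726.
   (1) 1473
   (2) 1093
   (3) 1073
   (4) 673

First: -178 + 525 = 347
Then: 347 + 726 = 1073
3) 1073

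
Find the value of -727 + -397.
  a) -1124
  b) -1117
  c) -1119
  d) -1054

-727 + -397 = -1124
a) -1124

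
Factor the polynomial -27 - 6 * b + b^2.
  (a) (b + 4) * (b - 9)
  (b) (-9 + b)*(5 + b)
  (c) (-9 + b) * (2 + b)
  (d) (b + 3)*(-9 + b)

We need to factor -27 - 6 * b + b^2.
The factored form is (b + 3)*(-9 + b).
d) (b + 3)*(-9 + b)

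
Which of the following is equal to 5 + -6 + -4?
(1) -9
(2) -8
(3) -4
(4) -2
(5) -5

First: 5 + -6 = -1
Then: -1 + -4 = -5
5) -5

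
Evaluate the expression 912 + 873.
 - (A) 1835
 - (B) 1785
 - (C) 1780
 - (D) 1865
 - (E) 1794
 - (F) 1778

912 + 873 = 1785
B) 1785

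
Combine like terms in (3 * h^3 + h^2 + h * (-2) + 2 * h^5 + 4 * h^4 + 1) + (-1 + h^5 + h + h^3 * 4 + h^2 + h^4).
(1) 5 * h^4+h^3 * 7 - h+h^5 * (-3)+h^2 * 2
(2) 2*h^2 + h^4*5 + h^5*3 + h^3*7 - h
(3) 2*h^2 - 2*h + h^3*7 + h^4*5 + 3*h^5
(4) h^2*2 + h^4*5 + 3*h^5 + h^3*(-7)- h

Adding the polynomials and combining like terms:
(3*h^3 + h^2 + h*(-2) + 2*h^5 + 4*h^4 + 1) + (-1 + h^5 + h + h^3*4 + h^2 + h^4)
= 2*h^2 + h^4*5 + h^5*3 + h^3*7 - h
2) 2*h^2 + h^4*5 + h^5*3 + h^3*7 - h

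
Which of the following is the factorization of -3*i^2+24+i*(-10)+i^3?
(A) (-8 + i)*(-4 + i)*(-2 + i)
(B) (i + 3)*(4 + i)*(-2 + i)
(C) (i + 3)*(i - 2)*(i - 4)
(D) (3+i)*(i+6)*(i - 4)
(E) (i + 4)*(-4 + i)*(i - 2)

We need to factor -3*i^2+24+i*(-10)+i^3.
The factored form is (i + 3)*(i - 2)*(i - 4).
C) (i + 3)*(i - 2)*(i - 4)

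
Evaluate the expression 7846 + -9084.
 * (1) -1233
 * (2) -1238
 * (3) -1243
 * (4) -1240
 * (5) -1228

7846 + -9084 = -1238
2) -1238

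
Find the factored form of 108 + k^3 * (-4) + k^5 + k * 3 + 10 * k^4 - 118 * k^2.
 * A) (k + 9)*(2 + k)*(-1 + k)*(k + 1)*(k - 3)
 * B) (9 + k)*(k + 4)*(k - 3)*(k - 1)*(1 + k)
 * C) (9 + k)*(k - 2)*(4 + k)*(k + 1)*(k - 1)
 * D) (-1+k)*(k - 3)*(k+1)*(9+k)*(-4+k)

We need to factor 108 + k^3 * (-4) + k^5 + k * 3 + 10 * k^4 - 118 * k^2.
The factored form is (9 + k)*(k + 4)*(k - 3)*(k - 1)*(1 + k).
B) (9 + k)*(k + 4)*(k - 3)*(k - 1)*(1 + k)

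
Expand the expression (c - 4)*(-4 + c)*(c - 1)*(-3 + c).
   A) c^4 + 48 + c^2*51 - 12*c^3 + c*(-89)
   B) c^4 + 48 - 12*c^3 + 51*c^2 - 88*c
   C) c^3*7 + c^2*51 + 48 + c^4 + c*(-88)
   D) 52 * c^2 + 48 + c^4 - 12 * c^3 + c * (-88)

Expanding (c - 4)*(-4 + c)*(c - 1)*(-3 + c):
= c^4 + 48 - 12*c^3 + 51*c^2 - 88*c
B) c^4 + 48 - 12*c^3 + 51*c^2 - 88*c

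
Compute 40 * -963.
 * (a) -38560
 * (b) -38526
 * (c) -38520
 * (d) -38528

40 * -963 = -38520
c) -38520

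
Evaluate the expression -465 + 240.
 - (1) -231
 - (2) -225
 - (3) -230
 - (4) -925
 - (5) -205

-465 + 240 = -225
2) -225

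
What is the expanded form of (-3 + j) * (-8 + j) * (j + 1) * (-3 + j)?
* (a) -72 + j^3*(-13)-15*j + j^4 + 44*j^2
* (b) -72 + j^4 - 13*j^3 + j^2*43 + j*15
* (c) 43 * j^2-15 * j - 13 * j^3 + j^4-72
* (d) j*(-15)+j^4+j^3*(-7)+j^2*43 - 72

Expanding (-3 + j) * (-8 + j) * (j + 1) * (-3 + j):
= 43 * j^2-15 * j - 13 * j^3 + j^4-72
c) 43 * j^2-15 * j - 13 * j^3 + j^4-72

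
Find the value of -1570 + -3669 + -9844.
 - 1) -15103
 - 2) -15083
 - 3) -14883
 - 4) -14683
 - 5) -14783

First: -1570 + -3669 = -5239
Then: -5239 + -9844 = -15083
2) -15083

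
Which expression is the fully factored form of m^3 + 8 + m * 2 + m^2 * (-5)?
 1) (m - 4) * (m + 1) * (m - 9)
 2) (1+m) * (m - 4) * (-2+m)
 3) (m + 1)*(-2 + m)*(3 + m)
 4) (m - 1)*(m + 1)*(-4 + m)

We need to factor m^3 + 8 + m * 2 + m^2 * (-5).
The factored form is (1+m) * (m - 4) * (-2+m).
2) (1+m) * (m - 4) * (-2+m)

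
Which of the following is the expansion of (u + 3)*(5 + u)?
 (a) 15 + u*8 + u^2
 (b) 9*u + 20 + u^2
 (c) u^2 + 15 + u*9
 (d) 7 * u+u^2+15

Expanding (u + 3)*(5 + u):
= 15 + u*8 + u^2
a) 15 + u*8 + u^2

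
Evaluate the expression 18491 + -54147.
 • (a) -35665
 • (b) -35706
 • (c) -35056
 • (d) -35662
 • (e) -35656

18491 + -54147 = -35656
e) -35656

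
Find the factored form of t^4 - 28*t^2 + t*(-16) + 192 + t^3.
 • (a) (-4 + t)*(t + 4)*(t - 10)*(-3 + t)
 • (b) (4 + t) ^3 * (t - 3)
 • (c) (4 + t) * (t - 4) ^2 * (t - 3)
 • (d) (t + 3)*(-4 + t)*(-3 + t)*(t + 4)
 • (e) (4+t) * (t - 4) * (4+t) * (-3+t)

We need to factor t^4 - 28*t^2 + t*(-16) + 192 + t^3.
The factored form is (4+t) * (t - 4) * (4+t) * (-3+t).
e) (4+t) * (t - 4) * (4+t) * (-3+t)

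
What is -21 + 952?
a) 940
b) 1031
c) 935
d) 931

-21 + 952 = 931
d) 931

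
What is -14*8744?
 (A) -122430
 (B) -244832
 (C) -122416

-14 * 8744 = -122416
C) -122416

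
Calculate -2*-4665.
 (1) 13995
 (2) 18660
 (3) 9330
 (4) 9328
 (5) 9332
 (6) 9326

-2 * -4665 = 9330
3) 9330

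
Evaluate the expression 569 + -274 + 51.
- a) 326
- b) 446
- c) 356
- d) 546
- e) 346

First: 569 + -274 = 295
Then: 295 + 51 = 346
e) 346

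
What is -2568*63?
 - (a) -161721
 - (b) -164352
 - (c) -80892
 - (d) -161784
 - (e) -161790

-2568 * 63 = -161784
d) -161784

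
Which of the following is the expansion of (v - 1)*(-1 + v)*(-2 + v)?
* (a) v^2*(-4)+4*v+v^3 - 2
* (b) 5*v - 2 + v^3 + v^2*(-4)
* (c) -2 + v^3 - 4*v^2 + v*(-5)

Expanding (v - 1)*(-1 + v)*(-2 + v):
= 5*v - 2 + v^3 + v^2*(-4)
b) 5*v - 2 + v^3 + v^2*(-4)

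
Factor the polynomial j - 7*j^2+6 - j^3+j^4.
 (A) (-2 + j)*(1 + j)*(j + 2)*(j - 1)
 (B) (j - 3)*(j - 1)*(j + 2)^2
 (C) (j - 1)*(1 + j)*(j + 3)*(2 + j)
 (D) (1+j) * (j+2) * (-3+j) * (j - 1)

We need to factor j - 7*j^2+6 - j^3+j^4.
The factored form is (1+j) * (j+2) * (-3+j) * (j - 1).
D) (1+j) * (j+2) * (-3+j) * (j - 1)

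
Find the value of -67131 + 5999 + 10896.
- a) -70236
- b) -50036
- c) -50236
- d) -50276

First: -67131 + 5999 = -61132
Then: -61132 + 10896 = -50236
c) -50236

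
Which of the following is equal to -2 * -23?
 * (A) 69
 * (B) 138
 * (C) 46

-2 * -23 = 46
C) 46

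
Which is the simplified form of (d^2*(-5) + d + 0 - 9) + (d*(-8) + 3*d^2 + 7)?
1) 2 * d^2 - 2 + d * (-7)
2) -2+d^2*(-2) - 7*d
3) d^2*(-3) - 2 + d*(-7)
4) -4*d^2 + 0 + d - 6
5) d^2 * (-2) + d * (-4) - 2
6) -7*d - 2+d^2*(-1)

Adding the polynomials and combining like terms:
(d^2*(-5) + d + 0 - 9) + (d*(-8) + 3*d^2 + 7)
= -2+d^2*(-2) - 7*d
2) -2+d^2*(-2) - 7*d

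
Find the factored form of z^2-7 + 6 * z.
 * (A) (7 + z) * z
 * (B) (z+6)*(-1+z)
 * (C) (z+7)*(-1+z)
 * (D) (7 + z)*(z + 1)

We need to factor z^2-7 + 6 * z.
The factored form is (z+7)*(-1+z).
C) (z+7)*(-1+z)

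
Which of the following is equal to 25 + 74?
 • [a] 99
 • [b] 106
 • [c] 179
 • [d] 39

25 + 74 = 99
a) 99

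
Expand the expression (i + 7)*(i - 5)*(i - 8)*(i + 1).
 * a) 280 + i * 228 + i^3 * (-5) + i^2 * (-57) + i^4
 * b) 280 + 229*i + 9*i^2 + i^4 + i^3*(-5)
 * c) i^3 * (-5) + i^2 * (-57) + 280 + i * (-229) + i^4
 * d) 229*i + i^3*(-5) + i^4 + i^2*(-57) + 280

Expanding (i + 7)*(i - 5)*(i - 8)*(i + 1):
= 229*i + i^3*(-5) + i^4 + i^2*(-57) + 280
d) 229*i + i^3*(-5) + i^4 + i^2*(-57) + 280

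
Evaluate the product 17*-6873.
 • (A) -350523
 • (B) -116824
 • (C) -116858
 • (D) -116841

17 * -6873 = -116841
D) -116841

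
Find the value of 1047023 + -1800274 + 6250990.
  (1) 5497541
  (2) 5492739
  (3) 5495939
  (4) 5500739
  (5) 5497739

First: 1047023 + -1800274 = -753251
Then: -753251 + 6250990 = 5497739
5) 5497739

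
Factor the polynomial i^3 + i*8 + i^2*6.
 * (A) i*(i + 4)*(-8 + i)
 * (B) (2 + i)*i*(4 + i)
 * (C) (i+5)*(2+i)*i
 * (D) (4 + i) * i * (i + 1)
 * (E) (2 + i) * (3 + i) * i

We need to factor i^3 + i*8 + i^2*6.
The factored form is (2 + i)*i*(4 + i).
B) (2 + i)*i*(4 + i)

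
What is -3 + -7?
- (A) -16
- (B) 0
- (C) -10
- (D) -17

-3 + -7 = -10
C) -10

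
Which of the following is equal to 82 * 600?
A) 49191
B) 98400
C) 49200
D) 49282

82 * 600 = 49200
C) 49200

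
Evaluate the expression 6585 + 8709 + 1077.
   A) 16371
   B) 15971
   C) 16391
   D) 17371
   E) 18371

First: 6585 + 8709 = 15294
Then: 15294 + 1077 = 16371
A) 16371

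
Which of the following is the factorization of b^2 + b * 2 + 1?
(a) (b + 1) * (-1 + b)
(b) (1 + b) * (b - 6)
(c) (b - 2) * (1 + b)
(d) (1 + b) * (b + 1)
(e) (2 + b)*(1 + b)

We need to factor b^2 + b * 2 + 1.
The factored form is (1 + b) * (b + 1).
d) (1 + b) * (b + 1)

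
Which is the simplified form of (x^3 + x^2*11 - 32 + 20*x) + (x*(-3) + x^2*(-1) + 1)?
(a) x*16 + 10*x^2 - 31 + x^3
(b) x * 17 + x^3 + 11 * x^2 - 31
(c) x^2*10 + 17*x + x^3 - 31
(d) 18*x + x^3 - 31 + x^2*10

Adding the polynomials and combining like terms:
(x^3 + x^2*11 - 32 + 20*x) + (x*(-3) + x^2*(-1) + 1)
= x^2*10 + 17*x + x^3 - 31
c) x^2*10 + 17*x + x^3 - 31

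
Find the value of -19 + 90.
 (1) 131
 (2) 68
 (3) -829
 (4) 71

-19 + 90 = 71
4) 71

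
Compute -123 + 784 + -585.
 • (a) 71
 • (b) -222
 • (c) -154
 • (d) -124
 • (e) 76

First: -123 + 784 = 661
Then: 661 + -585 = 76
e) 76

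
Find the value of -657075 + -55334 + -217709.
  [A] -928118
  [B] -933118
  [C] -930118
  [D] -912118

First: -657075 + -55334 = -712409
Then: -712409 + -217709 = -930118
C) -930118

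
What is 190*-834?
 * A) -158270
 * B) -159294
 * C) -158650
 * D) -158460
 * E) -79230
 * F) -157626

190 * -834 = -158460
D) -158460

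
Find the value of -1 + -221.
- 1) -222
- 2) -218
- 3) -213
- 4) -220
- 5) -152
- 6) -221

-1 + -221 = -222
1) -222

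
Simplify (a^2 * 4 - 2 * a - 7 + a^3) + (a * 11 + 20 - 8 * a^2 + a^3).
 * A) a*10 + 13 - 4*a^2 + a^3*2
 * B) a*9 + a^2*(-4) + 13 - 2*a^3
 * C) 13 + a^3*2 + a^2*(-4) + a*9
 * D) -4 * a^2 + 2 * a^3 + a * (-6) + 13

Adding the polynomials and combining like terms:
(a^2*4 - 2*a - 7 + a^3) + (a*11 + 20 - 8*a^2 + a^3)
= 13 + a^3*2 + a^2*(-4) + a*9
C) 13 + a^3*2 + a^2*(-4) + a*9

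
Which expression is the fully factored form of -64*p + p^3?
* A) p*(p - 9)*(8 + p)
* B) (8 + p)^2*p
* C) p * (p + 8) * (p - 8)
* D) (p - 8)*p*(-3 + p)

We need to factor -64*p + p^3.
The factored form is p * (p + 8) * (p - 8).
C) p * (p + 8) * (p - 8)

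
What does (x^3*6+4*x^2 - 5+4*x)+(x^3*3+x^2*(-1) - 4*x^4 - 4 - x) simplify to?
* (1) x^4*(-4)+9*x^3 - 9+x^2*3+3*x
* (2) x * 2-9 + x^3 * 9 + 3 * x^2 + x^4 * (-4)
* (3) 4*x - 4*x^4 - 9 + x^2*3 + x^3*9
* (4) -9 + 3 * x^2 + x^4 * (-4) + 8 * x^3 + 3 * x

Adding the polynomials and combining like terms:
(x^3*6 + 4*x^2 - 5 + 4*x) + (x^3*3 + x^2*(-1) - 4*x^4 - 4 - x)
= x^4*(-4)+9*x^3 - 9+x^2*3+3*x
1) x^4*(-4)+9*x^3 - 9+x^2*3+3*x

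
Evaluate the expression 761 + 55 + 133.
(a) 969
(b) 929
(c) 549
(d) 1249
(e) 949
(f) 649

First: 761 + 55 = 816
Then: 816 + 133 = 949
e) 949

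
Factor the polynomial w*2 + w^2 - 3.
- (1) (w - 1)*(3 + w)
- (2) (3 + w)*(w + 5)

We need to factor w*2 + w^2 - 3.
The factored form is (w - 1)*(3 + w).
1) (w - 1)*(3 + w)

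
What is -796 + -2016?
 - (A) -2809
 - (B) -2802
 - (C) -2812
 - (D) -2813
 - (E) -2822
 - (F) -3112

-796 + -2016 = -2812
C) -2812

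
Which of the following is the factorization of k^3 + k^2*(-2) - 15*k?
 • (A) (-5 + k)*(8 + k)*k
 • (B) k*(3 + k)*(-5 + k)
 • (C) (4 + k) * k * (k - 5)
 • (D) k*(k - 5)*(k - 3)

We need to factor k^3 + k^2*(-2) - 15*k.
The factored form is k*(3 + k)*(-5 + k).
B) k*(3 + k)*(-5 + k)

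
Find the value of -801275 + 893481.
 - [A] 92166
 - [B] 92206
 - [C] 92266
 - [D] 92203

-801275 + 893481 = 92206
B) 92206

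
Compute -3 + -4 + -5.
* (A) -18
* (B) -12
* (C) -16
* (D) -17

First: -3 + -4 = -7
Then: -7 + -5 = -12
B) -12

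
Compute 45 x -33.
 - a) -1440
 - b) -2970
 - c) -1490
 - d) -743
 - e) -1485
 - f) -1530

45 * -33 = -1485
e) -1485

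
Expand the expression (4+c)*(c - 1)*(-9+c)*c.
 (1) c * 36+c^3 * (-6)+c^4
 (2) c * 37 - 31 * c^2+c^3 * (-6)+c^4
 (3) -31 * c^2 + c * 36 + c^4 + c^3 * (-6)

Expanding (4+c)*(c - 1)*(-9+c)*c:
= -31 * c^2 + c * 36 + c^4 + c^3 * (-6)
3) -31 * c^2 + c * 36 + c^4 + c^3 * (-6)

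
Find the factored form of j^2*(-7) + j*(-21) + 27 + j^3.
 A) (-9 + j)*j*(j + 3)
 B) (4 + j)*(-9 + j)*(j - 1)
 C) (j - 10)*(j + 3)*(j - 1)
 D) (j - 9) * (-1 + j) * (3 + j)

We need to factor j^2*(-7) + j*(-21) + 27 + j^3.
The factored form is (j - 9) * (-1 + j) * (3 + j).
D) (j - 9) * (-1 + j) * (3 + j)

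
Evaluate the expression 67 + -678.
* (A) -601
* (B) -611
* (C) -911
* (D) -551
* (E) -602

67 + -678 = -611
B) -611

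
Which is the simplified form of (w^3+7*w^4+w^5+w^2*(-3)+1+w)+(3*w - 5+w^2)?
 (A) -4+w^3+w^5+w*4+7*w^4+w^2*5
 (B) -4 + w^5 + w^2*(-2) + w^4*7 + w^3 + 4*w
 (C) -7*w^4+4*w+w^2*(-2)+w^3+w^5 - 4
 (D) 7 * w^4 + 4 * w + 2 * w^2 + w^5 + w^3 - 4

Adding the polynomials and combining like terms:
(w^3 + 7*w^4 + w^5 + w^2*(-3) + 1 + w) + (3*w - 5 + w^2)
= -4 + w^5 + w^2*(-2) + w^4*7 + w^3 + 4*w
B) -4 + w^5 + w^2*(-2) + w^4*7 + w^3 + 4*w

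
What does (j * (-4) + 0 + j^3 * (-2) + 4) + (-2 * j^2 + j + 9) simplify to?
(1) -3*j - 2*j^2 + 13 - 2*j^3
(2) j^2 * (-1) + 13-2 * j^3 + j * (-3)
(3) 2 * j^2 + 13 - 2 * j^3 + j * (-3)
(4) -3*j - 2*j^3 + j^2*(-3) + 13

Adding the polynomials and combining like terms:
(j*(-4) + 0 + j^3*(-2) + 4) + (-2*j^2 + j + 9)
= -3*j - 2*j^2 + 13 - 2*j^3
1) -3*j - 2*j^2 + 13 - 2*j^3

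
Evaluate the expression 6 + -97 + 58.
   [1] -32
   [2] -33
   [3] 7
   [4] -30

First: 6 + -97 = -91
Then: -91 + 58 = -33
2) -33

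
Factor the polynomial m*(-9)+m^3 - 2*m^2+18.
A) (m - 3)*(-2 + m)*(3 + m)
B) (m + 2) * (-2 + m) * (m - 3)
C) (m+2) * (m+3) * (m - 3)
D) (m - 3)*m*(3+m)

We need to factor m*(-9)+m^3 - 2*m^2+18.
The factored form is (m - 3)*(-2 + m)*(3 + m).
A) (m - 3)*(-2 + m)*(3 + m)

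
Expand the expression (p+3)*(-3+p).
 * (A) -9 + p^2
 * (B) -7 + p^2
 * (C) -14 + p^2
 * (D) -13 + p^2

Expanding (p+3)*(-3+p):
= -9 + p^2
A) -9 + p^2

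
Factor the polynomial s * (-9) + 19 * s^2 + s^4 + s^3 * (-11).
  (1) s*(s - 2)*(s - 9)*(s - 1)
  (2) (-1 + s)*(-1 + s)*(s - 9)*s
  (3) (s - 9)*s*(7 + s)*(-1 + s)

We need to factor s * (-9) + 19 * s^2 + s^4 + s^3 * (-11).
The factored form is (-1 + s)*(-1 + s)*(s - 9)*s.
2) (-1 + s)*(-1 + s)*(s - 9)*s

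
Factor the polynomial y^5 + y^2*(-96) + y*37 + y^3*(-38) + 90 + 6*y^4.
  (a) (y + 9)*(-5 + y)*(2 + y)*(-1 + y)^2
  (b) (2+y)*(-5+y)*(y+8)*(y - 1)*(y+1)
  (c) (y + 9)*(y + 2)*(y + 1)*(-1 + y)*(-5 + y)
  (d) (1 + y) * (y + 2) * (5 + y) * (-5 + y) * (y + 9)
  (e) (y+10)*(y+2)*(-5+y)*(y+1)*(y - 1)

We need to factor y^5 + y^2*(-96) + y*37 + y^3*(-38) + 90 + 6*y^4.
The factored form is (y + 9)*(y + 2)*(y + 1)*(-1 + y)*(-5 + y).
c) (y + 9)*(y + 2)*(y + 1)*(-1 + y)*(-5 + y)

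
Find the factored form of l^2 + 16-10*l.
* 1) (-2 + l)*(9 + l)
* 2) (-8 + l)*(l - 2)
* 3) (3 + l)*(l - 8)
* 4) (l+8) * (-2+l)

We need to factor l^2 + 16-10*l.
The factored form is (-8 + l)*(l - 2).
2) (-8 + l)*(l - 2)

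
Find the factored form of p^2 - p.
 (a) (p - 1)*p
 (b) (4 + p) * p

We need to factor p^2 - p.
The factored form is (p - 1)*p.
a) (p - 1)*p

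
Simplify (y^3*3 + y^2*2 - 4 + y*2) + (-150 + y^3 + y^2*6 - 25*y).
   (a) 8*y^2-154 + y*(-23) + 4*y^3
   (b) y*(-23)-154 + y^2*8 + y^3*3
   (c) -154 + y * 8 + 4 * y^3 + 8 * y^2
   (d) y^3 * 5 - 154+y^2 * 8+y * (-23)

Adding the polynomials and combining like terms:
(y^3*3 + y^2*2 - 4 + y*2) + (-150 + y^3 + y^2*6 - 25*y)
= 8*y^2-154 + y*(-23) + 4*y^3
a) 8*y^2-154 + y*(-23) + 4*y^3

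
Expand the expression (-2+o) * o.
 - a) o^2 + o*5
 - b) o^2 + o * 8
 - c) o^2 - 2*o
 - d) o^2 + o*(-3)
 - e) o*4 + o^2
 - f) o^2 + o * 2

Expanding (-2+o) * o:
= o^2 - 2*o
c) o^2 - 2*o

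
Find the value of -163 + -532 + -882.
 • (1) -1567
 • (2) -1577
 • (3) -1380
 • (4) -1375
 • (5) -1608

First: -163 + -532 = -695
Then: -695 + -882 = -1577
2) -1577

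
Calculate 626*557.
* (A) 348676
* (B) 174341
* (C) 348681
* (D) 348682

626 * 557 = 348682
D) 348682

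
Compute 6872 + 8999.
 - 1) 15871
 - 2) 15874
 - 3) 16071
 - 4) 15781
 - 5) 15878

6872 + 8999 = 15871
1) 15871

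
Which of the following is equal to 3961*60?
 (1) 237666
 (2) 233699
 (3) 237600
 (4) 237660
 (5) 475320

3961 * 60 = 237660
4) 237660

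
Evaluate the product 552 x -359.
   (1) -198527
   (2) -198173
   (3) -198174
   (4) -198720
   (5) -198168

552 * -359 = -198168
5) -198168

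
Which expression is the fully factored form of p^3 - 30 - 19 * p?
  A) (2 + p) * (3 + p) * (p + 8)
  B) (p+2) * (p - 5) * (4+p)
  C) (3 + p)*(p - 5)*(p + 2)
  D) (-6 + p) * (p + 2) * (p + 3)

We need to factor p^3 - 30 - 19 * p.
The factored form is (3 + p)*(p - 5)*(p + 2).
C) (3 + p)*(p - 5)*(p + 2)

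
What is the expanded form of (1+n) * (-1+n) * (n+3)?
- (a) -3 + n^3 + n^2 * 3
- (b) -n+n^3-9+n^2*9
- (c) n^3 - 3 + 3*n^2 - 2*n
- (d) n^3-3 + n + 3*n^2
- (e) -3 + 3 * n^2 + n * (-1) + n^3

Expanding (1+n) * (-1+n) * (n+3):
= -3 + 3 * n^2 + n * (-1) + n^3
e) -3 + 3 * n^2 + n * (-1) + n^3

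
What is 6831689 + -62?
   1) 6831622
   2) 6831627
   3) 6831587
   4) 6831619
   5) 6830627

6831689 + -62 = 6831627
2) 6831627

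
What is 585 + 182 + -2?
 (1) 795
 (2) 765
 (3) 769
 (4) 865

First: 585 + 182 = 767
Then: 767 + -2 = 765
2) 765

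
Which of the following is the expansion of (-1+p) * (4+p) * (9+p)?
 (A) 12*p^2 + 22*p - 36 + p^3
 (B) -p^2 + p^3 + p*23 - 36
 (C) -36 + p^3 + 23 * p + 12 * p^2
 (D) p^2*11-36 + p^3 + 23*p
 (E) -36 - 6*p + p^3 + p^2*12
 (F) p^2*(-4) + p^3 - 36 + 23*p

Expanding (-1+p) * (4+p) * (9+p):
= -36 + p^3 + 23 * p + 12 * p^2
C) -36 + p^3 + 23 * p + 12 * p^2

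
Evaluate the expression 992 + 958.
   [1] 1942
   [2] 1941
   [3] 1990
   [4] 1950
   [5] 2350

992 + 958 = 1950
4) 1950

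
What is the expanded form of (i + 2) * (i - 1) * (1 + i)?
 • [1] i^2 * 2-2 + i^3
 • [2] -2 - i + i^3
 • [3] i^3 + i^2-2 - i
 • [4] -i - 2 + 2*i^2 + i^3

Expanding (i + 2) * (i - 1) * (1 + i):
= -i - 2 + 2*i^2 + i^3
4) -i - 2 + 2*i^2 + i^3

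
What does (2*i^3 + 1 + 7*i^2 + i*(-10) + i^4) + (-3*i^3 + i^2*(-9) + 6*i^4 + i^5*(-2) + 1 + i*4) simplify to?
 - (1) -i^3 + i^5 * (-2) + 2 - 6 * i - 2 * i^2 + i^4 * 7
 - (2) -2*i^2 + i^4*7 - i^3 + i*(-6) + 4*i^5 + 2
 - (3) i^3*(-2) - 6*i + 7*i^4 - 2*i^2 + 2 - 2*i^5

Adding the polynomials and combining like terms:
(2*i^3 + 1 + 7*i^2 + i*(-10) + i^4) + (-3*i^3 + i^2*(-9) + 6*i^4 + i^5*(-2) + 1 + i*4)
= -i^3 + i^5 * (-2) + 2 - 6 * i - 2 * i^2 + i^4 * 7
1) -i^3 + i^5 * (-2) + 2 - 6 * i - 2 * i^2 + i^4 * 7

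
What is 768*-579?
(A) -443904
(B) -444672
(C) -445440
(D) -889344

768 * -579 = -444672
B) -444672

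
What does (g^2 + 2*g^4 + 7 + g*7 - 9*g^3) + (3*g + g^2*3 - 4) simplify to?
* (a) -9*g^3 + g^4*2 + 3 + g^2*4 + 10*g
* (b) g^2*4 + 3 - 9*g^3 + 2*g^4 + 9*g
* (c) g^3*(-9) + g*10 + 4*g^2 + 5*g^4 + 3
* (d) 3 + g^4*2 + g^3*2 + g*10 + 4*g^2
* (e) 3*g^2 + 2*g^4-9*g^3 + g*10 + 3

Adding the polynomials and combining like terms:
(g^2 + 2*g^4 + 7 + g*7 - 9*g^3) + (3*g + g^2*3 - 4)
= -9*g^3 + g^4*2 + 3 + g^2*4 + 10*g
a) -9*g^3 + g^4*2 + 3 + g^2*4 + 10*g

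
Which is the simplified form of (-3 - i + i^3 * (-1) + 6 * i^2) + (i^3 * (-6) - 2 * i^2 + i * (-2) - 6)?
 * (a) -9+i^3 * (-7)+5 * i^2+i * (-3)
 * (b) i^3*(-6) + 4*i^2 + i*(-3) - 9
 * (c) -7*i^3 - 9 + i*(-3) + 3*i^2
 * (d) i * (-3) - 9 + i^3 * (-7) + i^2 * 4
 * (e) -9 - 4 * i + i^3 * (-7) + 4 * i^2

Adding the polynomials and combining like terms:
(-3 - i + i^3*(-1) + 6*i^2) + (i^3*(-6) - 2*i^2 + i*(-2) - 6)
= i * (-3) - 9 + i^3 * (-7) + i^2 * 4
d) i * (-3) - 9 + i^3 * (-7) + i^2 * 4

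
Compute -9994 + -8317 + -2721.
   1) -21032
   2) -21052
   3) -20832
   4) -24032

First: -9994 + -8317 = -18311
Then: -18311 + -2721 = -21032
1) -21032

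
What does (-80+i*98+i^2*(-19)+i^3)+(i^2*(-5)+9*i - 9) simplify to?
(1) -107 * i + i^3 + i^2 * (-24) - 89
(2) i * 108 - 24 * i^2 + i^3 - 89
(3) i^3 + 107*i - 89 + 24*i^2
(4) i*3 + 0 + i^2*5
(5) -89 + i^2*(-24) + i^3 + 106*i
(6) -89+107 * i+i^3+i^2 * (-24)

Adding the polynomials and combining like terms:
(-80 + i*98 + i^2*(-19) + i^3) + (i^2*(-5) + 9*i - 9)
= -89+107 * i+i^3+i^2 * (-24)
6) -89+107 * i+i^3+i^2 * (-24)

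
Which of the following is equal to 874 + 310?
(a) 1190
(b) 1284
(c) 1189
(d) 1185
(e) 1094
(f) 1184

874 + 310 = 1184
f) 1184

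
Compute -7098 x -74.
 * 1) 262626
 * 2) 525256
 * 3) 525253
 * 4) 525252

-7098 * -74 = 525252
4) 525252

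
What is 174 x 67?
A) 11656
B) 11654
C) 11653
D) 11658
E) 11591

174 * 67 = 11658
D) 11658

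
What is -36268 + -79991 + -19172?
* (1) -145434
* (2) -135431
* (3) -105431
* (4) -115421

First: -36268 + -79991 = -116259
Then: -116259 + -19172 = -135431
2) -135431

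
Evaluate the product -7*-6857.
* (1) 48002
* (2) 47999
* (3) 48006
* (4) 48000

-7 * -6857 = 47999
2) 47999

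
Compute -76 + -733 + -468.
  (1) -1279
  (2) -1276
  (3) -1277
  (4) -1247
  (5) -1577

First: -76 + -733 = -809
Then: -809 + -468 = -1277
3) -1277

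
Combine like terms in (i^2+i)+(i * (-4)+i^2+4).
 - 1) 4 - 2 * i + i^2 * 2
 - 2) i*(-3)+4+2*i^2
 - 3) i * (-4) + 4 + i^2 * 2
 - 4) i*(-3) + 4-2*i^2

Adding the polynomials and combining like terms:
(i^2 + i) + (i*(-4) + i^2 + 4)
= i*(-3)+4+2*i^2
2) i*(-3)+4+2*i^2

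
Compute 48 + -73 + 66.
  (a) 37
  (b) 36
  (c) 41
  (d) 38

First: 48 + -73 = -25
Then: -25 + 66 = 41
c) 41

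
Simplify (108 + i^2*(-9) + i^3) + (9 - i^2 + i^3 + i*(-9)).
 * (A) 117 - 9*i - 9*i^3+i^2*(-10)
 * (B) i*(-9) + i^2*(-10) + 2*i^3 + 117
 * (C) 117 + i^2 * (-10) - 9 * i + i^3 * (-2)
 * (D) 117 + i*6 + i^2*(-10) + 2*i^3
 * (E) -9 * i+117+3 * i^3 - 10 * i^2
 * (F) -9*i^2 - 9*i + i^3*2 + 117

Adding the polynomials and combining like terms:
(108 + i^2*(-9) + i^3) + (9 - i^2 + i^3 + i*(-9))
= i*(-9) + i^2*(-10) + 2*i^3 + 117
B) i*(-9) + i^2*(-10) + 2*i^3 + 117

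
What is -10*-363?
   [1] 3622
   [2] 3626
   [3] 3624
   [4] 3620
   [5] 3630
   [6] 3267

-10 * -363 = 3630
5) 3630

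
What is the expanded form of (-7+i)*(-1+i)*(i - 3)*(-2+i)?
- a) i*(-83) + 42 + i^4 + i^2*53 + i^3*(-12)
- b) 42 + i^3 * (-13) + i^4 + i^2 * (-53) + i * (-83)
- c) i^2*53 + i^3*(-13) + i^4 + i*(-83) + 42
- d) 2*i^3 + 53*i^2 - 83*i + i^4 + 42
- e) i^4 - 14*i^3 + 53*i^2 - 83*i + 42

Expanding (-7+i)*(-1+i)*(i - 3)*(-2+i):
= i^2*53 + i^3*(-13) + i^4 + i*(-83) + 42
c) i^2*53 + i^3*(-13) + i^4 + i*(-83) + 42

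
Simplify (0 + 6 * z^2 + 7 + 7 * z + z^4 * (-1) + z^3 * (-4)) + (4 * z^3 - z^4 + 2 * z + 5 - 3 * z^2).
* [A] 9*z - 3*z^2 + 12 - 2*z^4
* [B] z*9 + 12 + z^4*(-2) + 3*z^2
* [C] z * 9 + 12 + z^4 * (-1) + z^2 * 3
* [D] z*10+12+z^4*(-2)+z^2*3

Adding the polynomials and combining like terms:
(0 + 6*z^2 + 7 + 7*z + z^4*(-1) + z^3*(-4)) + (4*z^3 - z^4 + 2*z + 5 - 3*z^2)
= z*9 + 12 + z^4*(-2) + 3*z^2
B) z*9 + 12 + z^4*(-2) + 3*z^2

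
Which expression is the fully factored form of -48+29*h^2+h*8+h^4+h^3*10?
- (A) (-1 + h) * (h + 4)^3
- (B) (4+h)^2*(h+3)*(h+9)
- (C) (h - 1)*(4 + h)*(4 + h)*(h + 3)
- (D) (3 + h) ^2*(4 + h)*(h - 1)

We need to factor -48+29*h^2+h*8+h^4+h^3*10.
The factored form is (h - 1)*(4 + h)*(4 + h)*(h + 3).
C) (h - 1)*(4 + h)*(4 + h)*(h + 3)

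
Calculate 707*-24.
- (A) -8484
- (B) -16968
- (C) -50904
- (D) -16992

707 * -24 = -16968
B) -16968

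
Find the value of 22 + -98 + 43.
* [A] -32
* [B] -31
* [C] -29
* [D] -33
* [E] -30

First: 22 + -98 = -76
Then: -76 + 43 = -33
D) -33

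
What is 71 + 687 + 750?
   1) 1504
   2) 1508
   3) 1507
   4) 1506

First: 71 + 687 = 758
Then: 758 + 750 = 1508
2) 1508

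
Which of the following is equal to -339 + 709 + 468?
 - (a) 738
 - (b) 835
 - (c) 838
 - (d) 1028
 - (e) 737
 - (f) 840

First: -339 + 709 = 370
Then: 370 + 468 = 838
c) 838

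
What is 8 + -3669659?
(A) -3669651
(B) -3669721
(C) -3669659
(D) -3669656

8 + -3669659 = -3669651
A) -3669651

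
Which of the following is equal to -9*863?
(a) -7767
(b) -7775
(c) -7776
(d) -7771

-9 * 863 = -7767
a) -7767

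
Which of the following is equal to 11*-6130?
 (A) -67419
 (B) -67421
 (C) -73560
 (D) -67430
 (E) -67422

11 * -6130 = -67430
D) -67430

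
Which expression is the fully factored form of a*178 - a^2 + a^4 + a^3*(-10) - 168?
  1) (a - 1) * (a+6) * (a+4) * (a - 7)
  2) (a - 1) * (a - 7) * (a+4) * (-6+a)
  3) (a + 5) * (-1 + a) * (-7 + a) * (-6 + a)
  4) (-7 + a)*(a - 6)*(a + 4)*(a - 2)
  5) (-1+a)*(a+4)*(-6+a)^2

We need to factor a*178 - a^2 + a^4 + a^3*(-10) - 168.
The factored form is (a - 1) * (a - 7) * (a+4) * (-6+a).
2) (a - 1) * (a - 7) * (a+4) * (-6+a)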